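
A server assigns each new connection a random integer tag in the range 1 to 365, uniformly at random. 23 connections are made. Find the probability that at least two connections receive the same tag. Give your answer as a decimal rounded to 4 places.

It's easier to compute the probability that all 23 are distinct.
P(all distinct) = 365/365 · 364/365 · ··· · 343/365 ≈ 0.4927.
So the probability of at least one match is 1 − 0.4927 = 0.5073.

0.5073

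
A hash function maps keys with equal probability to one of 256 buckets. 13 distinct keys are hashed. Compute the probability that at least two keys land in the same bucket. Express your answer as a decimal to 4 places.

It's easier to compute the probability that all 13 are distinct.
P(all distinct) = 256/256 · 255/256 · ··· · 244/256 ≈ 0.7336.
So the probability of at least one match is 1 − 0.7336 = 0.2664.

0.2664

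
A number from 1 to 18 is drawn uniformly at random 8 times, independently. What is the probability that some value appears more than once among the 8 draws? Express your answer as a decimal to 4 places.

0.8399

P(all 8 different) = 18/18 · 17/18 · ··· · 11/18 ≈ 0.1601.
P(at least two equal) = 1 − 0.1601 = 0.8399.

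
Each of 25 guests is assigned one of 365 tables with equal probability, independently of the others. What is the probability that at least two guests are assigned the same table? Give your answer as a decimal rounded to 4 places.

It's easier to compute the probability that all 25 are distinct.
P(all distinct) = 365/365 · 364/365 · ··· · 341/365 ≈ 0.4313.
So the probability of at least one match is 1 − 0.4313 = 0.5687.

0.5687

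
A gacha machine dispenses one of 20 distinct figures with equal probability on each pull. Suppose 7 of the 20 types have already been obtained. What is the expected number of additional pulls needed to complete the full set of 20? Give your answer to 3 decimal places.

Starting from 7 distinct types, each trial gives a new one with probability (20−i)/20 when i types are held, so the wait for the next new type is 20/(20−i).
E = 20/13 + 20/12 + 20/11 + 20/10 + 20/9 + 20/8 + 20/7 + 20/6 + 20/5 + 20/4 + 20/3 + 20/2 + 20/1 = 1145993/18018 ≈ 63.603.

63.603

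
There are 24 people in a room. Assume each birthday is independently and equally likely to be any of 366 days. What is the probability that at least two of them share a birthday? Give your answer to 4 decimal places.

It's easier to compute the probability that all 24 are distinct.
P(all distinct) = 366/366 · 365/366 · ··· · 343/366 ≈ 0.4627.
So the probability of at least one match is 1 − 0.4627 = 0.5373.

0.5373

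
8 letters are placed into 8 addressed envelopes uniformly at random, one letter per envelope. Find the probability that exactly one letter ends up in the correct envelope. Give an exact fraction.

103/280

Choose which one is fixed: C(8,1) = 8 ways.
The remaining 7 must have no fixed point: D(7) = 1854.
P = 8·1854/40320 = 103/280.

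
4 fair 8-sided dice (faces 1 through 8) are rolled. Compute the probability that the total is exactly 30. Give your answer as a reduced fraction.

5/2048

There are 8^4 = 4096 equally likely outcomes.
The number of ordered 4-tuples from {1,…,8} summing to 30 is 10.
P(sum = 30) = 10/4096 = 5/2048.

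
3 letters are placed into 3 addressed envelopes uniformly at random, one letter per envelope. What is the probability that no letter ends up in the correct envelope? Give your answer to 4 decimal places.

0.3333

This is the derangement probability: permutations of 3 with no fixed point.
D(3) = 3! · (1 − 1/1! + 1/2! − ··· + (−1)^3/3!) = 2.
P = 2/6 = 1/3 ≈ 0.3333.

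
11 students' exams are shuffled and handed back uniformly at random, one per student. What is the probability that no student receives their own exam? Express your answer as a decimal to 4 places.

0.3679

This is the derangement probability: permutations of 11 with no fixed point.
D(11) = 11! · (1 − 1/1! + 1/2! − ··· + (−1)^11/11!) = 14684570.
P = 14684570/39916800 = 1468457/3991680 ≈ 0.3679.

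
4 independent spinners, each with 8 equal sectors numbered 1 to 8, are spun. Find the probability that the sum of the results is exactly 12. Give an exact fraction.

161/4096

There are 8^4 = 4096 equally likely outcomes.
The number of ordered 4-tuples from {1,…,8} summing to 12 is 161.
P(sum = 12) = 161/4096.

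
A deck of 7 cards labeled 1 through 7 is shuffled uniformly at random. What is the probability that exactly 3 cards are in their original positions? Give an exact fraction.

Choose which 3 of the 7 are fixed: C(7,3) = 35 ways.
The remaining 4 must have no fixed point: D(4) = 9.
P = 35·9/5040 = 1/16.

1/16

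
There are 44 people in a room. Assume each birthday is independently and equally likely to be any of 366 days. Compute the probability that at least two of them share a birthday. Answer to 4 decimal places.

0.9324

It's easier to compute the probability that all 44 are distinct.
P(all distinct) = 366/366 · 365/366 · ··· · 323/366 ≈ 0.0676.
So the probability of at least one match is 1 − 0.0676 = 0.9324.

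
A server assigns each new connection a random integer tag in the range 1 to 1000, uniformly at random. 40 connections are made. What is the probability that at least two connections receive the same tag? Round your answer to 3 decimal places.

0.546

It's easier to compute the probability that all 40 are distinct.
P(all distinct) = 1000/1000 · 999/1000 · ··· · 961/1000 ≈ 0.454.
So the probability of at least one match is 1 − 0.454 = 0.546.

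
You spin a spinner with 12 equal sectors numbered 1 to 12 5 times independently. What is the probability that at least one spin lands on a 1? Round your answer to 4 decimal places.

0.3528

P(no spin lands on a 1) = (11/12)^5 ≈ 0.6472.
P(at least one) = 1 − 0.6472 = 0.3528.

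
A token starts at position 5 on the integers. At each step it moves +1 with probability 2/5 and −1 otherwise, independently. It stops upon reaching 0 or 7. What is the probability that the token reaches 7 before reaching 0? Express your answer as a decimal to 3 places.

Let r = q/p = (3/5)/(2/5) = 3/2. The recurrence P(i) = p·P(i+1) + q·P(i−1) with P(0)=0, P(7)=1 gives P(i) = (1 − r^i)/(1 − r^7).
P(5) = (1 − (3/2)^5) / (1 − (3/2)^7) = 844/2059 ≈ 0.410.

0.410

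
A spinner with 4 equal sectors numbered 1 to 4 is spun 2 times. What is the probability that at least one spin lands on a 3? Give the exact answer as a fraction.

7/16

P(no spin lands on a 3) = (3/4)^2 = 9/16.
P(at least one) = 1 − 9/16 = 7/16.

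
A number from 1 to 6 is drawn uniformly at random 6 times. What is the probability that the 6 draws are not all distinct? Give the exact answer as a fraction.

P(all 6 different) = 6/6 · 5/6 · ··· · 1/6 = 5/324.
P(at least two equal) = 1 − 5/324 = 319/324.

319/324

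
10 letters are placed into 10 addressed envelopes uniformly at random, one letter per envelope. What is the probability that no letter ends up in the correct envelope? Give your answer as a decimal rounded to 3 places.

This is the derangement probability: permutations of 10 with no fixed point.
D(10) = 10! · (1 − 1/1! + 1/2! − ··· + (−1)^10/10!) = 1334961.
P = 1334961/3628800 = 16481/44800 ≈ 0.368.

0.368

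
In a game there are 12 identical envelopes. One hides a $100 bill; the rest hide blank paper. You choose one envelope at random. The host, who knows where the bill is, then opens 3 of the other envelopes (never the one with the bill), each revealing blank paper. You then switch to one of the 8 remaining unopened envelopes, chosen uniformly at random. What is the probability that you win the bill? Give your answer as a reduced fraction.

11/96

Your original envelope holds the bill with probability 1/12, so the other 11 collectively hold it with probability 11/12.
The host can always find 3 empty envelopes to open, so the reveals don't change that 11/12; it is now spread over the 8 remaining unopened envelopes.
P(win by switching) = (11/12) · (1/8) = 11/96.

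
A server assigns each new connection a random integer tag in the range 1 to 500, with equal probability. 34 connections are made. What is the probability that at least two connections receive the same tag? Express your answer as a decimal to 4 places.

0.6827

It's easier to compute the probability that all 34 are distinct.
P(all distinct) = 500/500 · 499/500 · ··· · 467/500 ≈ 0.3173.
So the probability of at least one match is 1 − 0.3173 = 0.6827.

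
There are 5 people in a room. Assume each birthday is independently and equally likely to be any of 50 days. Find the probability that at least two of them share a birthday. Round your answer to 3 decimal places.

0.186

It's easier to compute the probability that all 5 are distinct.
P(all distinct) = 50/50 · 49/50 · ··· · 46/50 ≈ 0.814.
So the probability of at least one match is 1 − 0.814 = 0.186.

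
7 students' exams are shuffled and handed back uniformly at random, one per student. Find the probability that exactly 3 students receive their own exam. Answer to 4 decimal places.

0.0625

Choose which 3 of the 7 are fixed: C(7,3) = 35 ways.
The remaining 4 must have no fixed point: D(4) = 9.
P = 35·9/5040 = 1/16 ≈ 0.0625.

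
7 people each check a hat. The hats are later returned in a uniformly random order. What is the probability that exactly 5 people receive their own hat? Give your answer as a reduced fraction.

Choose which 5 of the 7 are fixed: C(7,5) = 21 ways.
The remaining 2 must have no fixed point: D(2) = 1.
P = 21·1/5040 = 1/240.

1/240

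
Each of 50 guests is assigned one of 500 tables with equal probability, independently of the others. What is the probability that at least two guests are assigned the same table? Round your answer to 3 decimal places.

It's easier to compute the probability that all 50 are distinct.
P(all distinct) = 500/500 · 499/500 · ··· · 451/500 ≈ 0.079.
So the probability of at least one match is 1 − 0.079 = 0.921.

0.921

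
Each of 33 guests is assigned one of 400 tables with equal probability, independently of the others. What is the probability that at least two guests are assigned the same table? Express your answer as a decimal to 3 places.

It's easier to compute the probability that all 33 are distinct.
P(all distinct) = 400/400 · 399/400 · ··· · 368/400 ≈ 0.257.
So the probability of at least one match is 1 − 0.257 = 0.743.

0.743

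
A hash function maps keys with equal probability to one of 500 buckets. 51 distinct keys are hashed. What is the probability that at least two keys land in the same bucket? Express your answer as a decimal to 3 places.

It's easier to compute the probability that all 51 are distinct.
P(all distinct) = 500/500 · 499/500 · ··· · 450/500 ≈ 0.071.
So the probability of at least one match is 1 − 0.071 = 0.929.

0.929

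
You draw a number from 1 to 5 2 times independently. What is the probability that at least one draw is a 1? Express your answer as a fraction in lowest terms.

P(no draw is a 1) = (4/5)^2 = 16/25.
P(at least one) = 1 − 16/25 = 9/25.

9/25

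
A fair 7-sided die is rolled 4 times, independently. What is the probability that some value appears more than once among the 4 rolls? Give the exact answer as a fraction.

P(all 4 different) = 7/7 · 6/7 · ··· · 4/7 = 120/343.
P(at least two equal) = 1 − 120/343 = 223/343.

223/343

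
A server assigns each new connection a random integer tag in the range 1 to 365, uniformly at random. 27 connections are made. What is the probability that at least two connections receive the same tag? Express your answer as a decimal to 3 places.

It's easier to compute the probability that all 27 are distinct.
P(all distinct) = 365/365 · 364/365 · ··· · 339/365 ≈ 0.373.
So the probability of at least one match is 1 − 0.373 = 0.627.

0.627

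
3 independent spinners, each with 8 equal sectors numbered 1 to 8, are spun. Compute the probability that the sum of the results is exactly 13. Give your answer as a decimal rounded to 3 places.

0.094

There are 8^3 = 512 equally likely outcomes.
The number of ordered 3-tuples from {1,…,8} summing to 13 is 48.
P(sum = 13) = 48/512 = 3/32 ≈ 0.094.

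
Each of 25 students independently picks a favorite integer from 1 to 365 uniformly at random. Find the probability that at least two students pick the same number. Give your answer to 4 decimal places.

It's easier to compute the probability that all 25 are distinct.
P(all distinct) = 365/365 · 364/365 · ··· · 341/365 ≈ 0.4313.
So the probability of at least one match is 1 − 0.4313 = 0.5687.

0.5687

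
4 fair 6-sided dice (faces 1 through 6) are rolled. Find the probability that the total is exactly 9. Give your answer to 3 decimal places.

0.043

There are 6^4 = 1296 equally likely outcomes.
The number of ordered 4-tuples from {1,…,6} summing to 9 is 56.
P(sum = 9) = 56/1296 = 7/162 ≈ 0.043.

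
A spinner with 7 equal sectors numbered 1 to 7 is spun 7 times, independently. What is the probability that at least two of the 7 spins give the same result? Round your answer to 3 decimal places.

P(all 7 different) = 7/7 · 6/7 · ··· · 1/7 ≈ 0.006.
P(at least two equal) = 1 − 0.006 = 0.994.

0.994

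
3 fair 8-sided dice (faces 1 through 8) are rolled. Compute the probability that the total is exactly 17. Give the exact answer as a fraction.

There are 8^3 = 512 equally likely outcomes.
The number of ordered 3-tuples from {1,…,8} summing to 17 is 36.
P(sum = 17) = 36/512 = 9/128.

9/128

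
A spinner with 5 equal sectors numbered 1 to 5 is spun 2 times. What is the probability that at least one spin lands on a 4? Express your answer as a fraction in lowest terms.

9/25

P(no spin lands on a 4) = (4/5)^2 = 16/25.
P(at least one) = 1 − 16/25 = 9/25.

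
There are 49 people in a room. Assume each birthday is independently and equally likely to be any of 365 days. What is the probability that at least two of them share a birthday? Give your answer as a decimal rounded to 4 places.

It's easier to compute the probability that all 49 are distinct.
P(all distinct) = 365/365 · 364/365 · ··· · 317/365 ≈ 0.0342.
So the probability of at least one match is 1 − 0.0342 = 0.9658.

0.9658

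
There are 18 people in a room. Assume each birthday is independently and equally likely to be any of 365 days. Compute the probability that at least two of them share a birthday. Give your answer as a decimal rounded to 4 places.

0.3469

It's easier to compute the probability that all 18 are distinct.
P(all distinct) = 365/365 · 364/365 · ··· · 348/365 ≈ 0.6531.
So the probability of at least one match is 1 − 0.6531 = 0.3469.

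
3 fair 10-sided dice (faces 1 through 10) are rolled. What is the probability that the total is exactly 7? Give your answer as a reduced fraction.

There are 10^3 = 1000 equally likely outcomes.
The number of ordered 3-tuples from {1,…,10} summing to 7 is 15.
P(sum = 7) = 15/1000 = 3/200.

3/200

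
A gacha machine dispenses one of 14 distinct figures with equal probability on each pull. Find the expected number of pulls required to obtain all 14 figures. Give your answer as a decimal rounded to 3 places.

After i distinct types are collected, each trial gives a new one with probability (14−i)/14, so the expected wait for the next new type is 14/(14−i).
E = 14/14 + 14/13 + 14/12 + 14/11 + 14/10 + 14/9 + 14/8 + 14/7 + 14/6 + 14/5 + 14/4 + 14/3 + 14/2 + 14/1 = 1171733/25740 ≈ 45.522.

45.522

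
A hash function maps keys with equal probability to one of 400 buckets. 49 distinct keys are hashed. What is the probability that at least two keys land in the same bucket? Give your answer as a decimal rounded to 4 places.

It's easier to compute the probability that all 49 are distinct.
P(all distinct) = 400/400 · 399/400 · ··· · 352/400 ≈ 0.0466.
So the probability of at least one match is 1 − 0.0466 = 0.9534.

0.9534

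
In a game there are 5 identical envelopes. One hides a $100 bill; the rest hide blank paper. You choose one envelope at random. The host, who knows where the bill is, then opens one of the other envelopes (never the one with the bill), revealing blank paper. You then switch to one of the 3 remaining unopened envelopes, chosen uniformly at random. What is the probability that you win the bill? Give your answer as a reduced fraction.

Your original envelope holds the bill with probability 1/5, so the other 4 collectively hold it with probability 4/5.
The host can always find an empty envelope to open, so this doesn't change that 4/5; it is now spread over the 3 remaining unopened envelopes.
P(win by switching) = (4/5) · (1/3) = 4/15.

4/15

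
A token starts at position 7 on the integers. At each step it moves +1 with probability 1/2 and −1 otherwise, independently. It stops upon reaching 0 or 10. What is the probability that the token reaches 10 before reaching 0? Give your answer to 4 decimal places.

With a fair step, P(i) = ½P(i−1) + ½P(i+1) with P(0)=0, P(10)=1 has the linear solution P(i) = i/10.
P(7) = 7/10 ≈ 0.7000.

0.7000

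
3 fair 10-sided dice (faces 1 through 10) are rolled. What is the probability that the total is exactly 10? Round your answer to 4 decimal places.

There are 10^3 = 1000 equally likely outcomes.
The number of ordered 3-tuples from {1,…,10} summing to 10 is 36.
P(sum = 10) = 36/1000 = 9/250 ≈ 0.0360.

0.0360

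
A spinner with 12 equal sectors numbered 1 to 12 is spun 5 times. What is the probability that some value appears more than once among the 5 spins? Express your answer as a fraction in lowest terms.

89/144

P(all 5 different) = 12/12 · 11/12 · ··· · 8/12 = 55/144.
P(at least two equal) = 1 − 55/144 = 89/144.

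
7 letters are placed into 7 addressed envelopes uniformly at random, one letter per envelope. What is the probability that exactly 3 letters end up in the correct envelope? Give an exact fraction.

Choose which 3 of the 7 are fixed: C(7,3) = 35 ways.
The remaining 4 must have no fixed point: D(4) = 9.
P = 35·9/5040 = 1/16.

1/16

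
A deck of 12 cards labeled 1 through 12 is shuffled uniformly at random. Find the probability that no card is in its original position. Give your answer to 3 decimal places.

0.368

This is the derangement probability: permutations of 12 with no fixed point.
D(12) = 12! · (1 − 1/1! + 1/2! − ··· + (−1)^12/12!) = 176214841.
P = 176214841/479001600 = 16019531/43545600 ≈ 0.368.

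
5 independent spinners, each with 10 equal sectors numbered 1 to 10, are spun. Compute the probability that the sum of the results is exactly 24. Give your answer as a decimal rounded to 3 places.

There are 10^5 = 100000 equally likely outcomes.
The number of ordered 5-tuples from {1,…,10} summing to 24 is 5280.
P(sum = 24) = 5280/100000 = 33/625 ≈ 0.053.

0.053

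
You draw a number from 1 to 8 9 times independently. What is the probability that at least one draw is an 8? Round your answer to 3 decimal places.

0.699

P(no draw is an 8) = (7/8)^9 ≈ 0.301.
P(at least one) = 1 − 0.301 = 0.699.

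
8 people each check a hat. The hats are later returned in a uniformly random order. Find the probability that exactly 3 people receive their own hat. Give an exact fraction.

Choose which 3 of the 8 are fixed: C(8,3) = 56 ways.
The remaining 5 must have no fixed point: D(5) = 44.
P = 56·44/40320 = 11/180.

11/180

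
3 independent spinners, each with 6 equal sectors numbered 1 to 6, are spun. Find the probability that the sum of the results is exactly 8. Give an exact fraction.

7/72

There are 6^3 = 216 equally likely outcomes.
The number of ordered 3-tuples from {1,…,6} summing to 8 is 21.
P(sum = 8) = 21/216 = 7/72.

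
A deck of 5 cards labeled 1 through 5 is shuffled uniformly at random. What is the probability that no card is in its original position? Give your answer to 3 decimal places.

This is the derangement probability: permutations of 5 with no fixed point.
D(5) = 5! · (1 − 1/1! + 1/2! − ··· + (−1)^5/5!) = 44.
P = 44/120 = 11/30 ≈ 0.367.

0.367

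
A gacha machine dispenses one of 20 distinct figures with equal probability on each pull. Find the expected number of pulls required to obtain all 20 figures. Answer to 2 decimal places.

After i distinct types are collected, each trial gives a new one with probability (20−i)/20, so the expected wait for the next new type is 20/(20−i).
E = 20/20 + 20/19 + 20/18 + 20/17 + 20/16 + 20/15 + 20/14 + 20/13 + 20/12 + 20/11 + 20/10 + 20/9 + 20/8 + 20/7 + 20/6 + 20/5 + 20/4 + 20/3 + 20/2 + 20/1 = 279175675/3879876 ≈ 71.95.

71.95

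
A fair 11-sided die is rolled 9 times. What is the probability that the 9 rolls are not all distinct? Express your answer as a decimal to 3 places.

0.992

P(all 9 different) = 11/11 · 10/11 · ··· · 3/11 ≈ 0.008.
P(at least two equal) = 1 − 0.008 = 0.992.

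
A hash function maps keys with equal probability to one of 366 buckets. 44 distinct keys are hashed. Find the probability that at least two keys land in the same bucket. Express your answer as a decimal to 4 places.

It's easier to compute the probability that all 44 are distinct.
P(all distinct) = 366/366 · 365/366 · ··· · 323/366 ≈ 0.0676.
So the probability of at least one match is 1 − 0.0676 = 0.9324.

0.9324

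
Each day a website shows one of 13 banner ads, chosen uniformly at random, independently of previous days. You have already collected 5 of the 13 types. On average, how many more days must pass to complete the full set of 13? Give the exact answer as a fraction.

9893/280

Starting from 5 distinct types, each trial gives a new one with probability (13−i)/13 when i types are held, so the wait for the next new type is 13/(13−i).
E = 13/8 + 13/7 + 13/6 + 13/5 + 13/4 + 13/3 + 13/2 + 13/1 = 9893/280.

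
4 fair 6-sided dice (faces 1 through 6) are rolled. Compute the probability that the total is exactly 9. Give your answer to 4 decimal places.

0.0432

There are 6^4 = 1296 equally likely outcomes.
The number of ordered 4-tuples from {1,…,6} summing to 9 is 56.
P(sum = 9) = 56/1296 = 7/162 ≈ 0.0432.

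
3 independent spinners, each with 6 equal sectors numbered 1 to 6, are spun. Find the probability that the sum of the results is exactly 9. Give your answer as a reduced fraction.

There are 6^3 = 216 equally likely outcomes.
The number of ordered 3-tuples from {1,…,6} summing to 9 is 25.
P(sum = 9) = 25/216.

25/216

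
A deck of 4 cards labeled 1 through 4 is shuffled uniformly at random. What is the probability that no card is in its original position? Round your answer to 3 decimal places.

0.375

This is the derangement probability: permutations of 4 with no fixed point.
D(4) = 4! · (1 − 1/1! + 1/2! − ··· + (−1)^4/4!) = 9.
P = 9/24 = 3/8 ≈ 0.375.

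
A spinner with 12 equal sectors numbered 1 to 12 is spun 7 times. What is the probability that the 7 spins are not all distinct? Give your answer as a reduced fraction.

P(all 7 different) = 12/12 · 11/12 · ··· · 6/12 = 385/3456.
P(at least two equal) = 1 − 385/3456 = 3071/3456.

3071/3456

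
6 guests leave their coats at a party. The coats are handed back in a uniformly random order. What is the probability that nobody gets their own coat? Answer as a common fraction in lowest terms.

This is the derangement probability: permutations of 6 with no fixed point.
D(6) = 6! · (1 − 1/1! + 1/2! − ··· + (−1)^6/6!) = 265.
P = 265/720 = 53/144.

53/144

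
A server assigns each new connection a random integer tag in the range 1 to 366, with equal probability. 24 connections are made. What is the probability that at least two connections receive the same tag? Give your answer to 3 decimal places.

0.537

It's easier to compute the probability that all 24 are distinct.
P(all distinct) = 366/366 · 365/366 · ··· · 343/366 ≈ 0.463.
So the probability of at least one match is 1 − 0.463 = 0.537.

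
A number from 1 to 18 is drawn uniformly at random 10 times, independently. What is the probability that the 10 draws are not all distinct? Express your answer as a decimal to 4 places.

0.9555

P(all 10 different) = 18/18 · 17/18 · ··· · 9/18 ≈ 0.0445.
P(at least two equal) = 1 − 0.0445 = 0.9555.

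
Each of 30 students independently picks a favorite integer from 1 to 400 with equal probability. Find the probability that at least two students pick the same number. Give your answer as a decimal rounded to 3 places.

It's easier to compute the probability that all 30 are distinct.
P(all distinct) = 400/400 · 399/400 · ··· · 371/400 ≈ 0.328.
So the probability of at least one match is 1 − 0.328 = 0.672.

0.672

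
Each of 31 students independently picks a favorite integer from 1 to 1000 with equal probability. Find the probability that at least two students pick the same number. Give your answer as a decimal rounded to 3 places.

0.375

It's easier to compute the probability that all 31 are distinct.
P(all distinct) = 1000/1000 · 999/1000 · ··· · 970/1000 ≈ 0.625.
So the probability of at least one match is 1 − 0.625 = 0.375.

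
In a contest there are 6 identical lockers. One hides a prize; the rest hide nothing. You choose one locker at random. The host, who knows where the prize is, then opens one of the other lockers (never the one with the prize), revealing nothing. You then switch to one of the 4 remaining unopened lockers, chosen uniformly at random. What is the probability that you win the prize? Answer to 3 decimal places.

0.208

Your original locker holds the prize with probability 1/6, so the other 5 collectively hold it with probability 5/6.
The host can always find an empty locker to open, so this doesn't change that 5/6; it is now spread over the 4 remaining unopened lockers.
P(win by switching) = (5/6) · (1/4) = 5/24 ≈ 0.208.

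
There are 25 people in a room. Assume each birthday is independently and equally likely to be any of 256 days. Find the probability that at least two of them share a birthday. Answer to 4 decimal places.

0.7021

It's easier to compute the probability that all 25 are distinct.
P(all distinct) = 256/256 · 255/256 · ··· · 232/256 ≈ 0.2979.
So the probability of at least one match is 1 − 0.2979 = 0.7021.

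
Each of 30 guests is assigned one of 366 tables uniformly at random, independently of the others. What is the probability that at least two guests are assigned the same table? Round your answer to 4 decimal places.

0.7053

It's easier to compute the probability that all 30 are distinct.
P(all distinct) = 366/366 · 365/366 · ··· · 337/366 ≈ 0.2947.
So the probability of at least one match is 1 − 0.2947 = 0.7053.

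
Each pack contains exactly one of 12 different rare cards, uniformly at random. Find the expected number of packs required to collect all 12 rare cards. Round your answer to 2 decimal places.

After i distinct types are collected, each trial gives a new one with probability (12−i)/12, so the expected wait for the next new type is 12/(12−i).
E = 12/12 + 12/11 + 12/10 + 12/9 + 12/8 + 12/7 + 12/6 + 12/5 + 12/4 + 12/3 + 12/2 + 12/1 = 86021/2310 ≈ 37.24.

37.24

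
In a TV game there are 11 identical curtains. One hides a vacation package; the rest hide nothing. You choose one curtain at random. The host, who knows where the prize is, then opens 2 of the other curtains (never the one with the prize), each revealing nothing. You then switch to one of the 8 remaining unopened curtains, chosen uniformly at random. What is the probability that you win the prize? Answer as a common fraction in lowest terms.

5/44

Your original curtain holds the prize with probability 1/11, so the other 10 collectively hold it with probability 10/11.
The host can always find 2 empty curtains to open, so the reveals don't change that 10/11; it is now spread over the 8 remaining unopened curtains.
P(win by switching) = (10/11) · (1/8) = 5/44.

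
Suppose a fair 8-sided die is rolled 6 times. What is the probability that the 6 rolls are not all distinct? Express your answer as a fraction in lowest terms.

3781/4096

P(all 6 different) = 8/8 · 7/8 · ··· · 3/8 = 315/4096.
P(at least two equal) = 1 − 315/4096 = 3781/4096.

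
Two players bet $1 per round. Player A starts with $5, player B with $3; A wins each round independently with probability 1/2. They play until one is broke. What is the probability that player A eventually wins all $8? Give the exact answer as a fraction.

With a fair step, P(i) = ½P(i−1) + ½P(i+1) with P(0)=0, P(8)=1 has the linear solution P(i) = i/8.
P(5) = 5/8.

5/8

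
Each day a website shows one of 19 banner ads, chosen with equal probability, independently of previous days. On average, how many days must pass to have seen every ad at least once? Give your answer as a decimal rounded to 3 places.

After i distinct types are collected, each trial gives a new one with probability (19−i)/19, so the expected wait for the next new type is 19/(19−i).
E = 19/19 + 19/18 + 19/17 + 19/16 + 19/15 + 19/14 + 19/13 + 19/12 + 19/11 + 19/10 + 19/9 + 19/8 + 19/7 + 19/6 + 19/5 + 19/4 + 19/3 + 19/2 + 19/1 = 275295799/4084080 ≈ 67.407.

67.407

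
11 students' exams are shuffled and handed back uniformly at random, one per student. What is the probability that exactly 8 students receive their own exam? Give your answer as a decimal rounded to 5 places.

Choose which 8 of the 11 are fixed: C(11,8) = 165 ways.
The remaining 3 must have no fixed point: D(3) = 2.
P = 165·2/39916800 = 1/120960 ≈ 0.00001.

0.00001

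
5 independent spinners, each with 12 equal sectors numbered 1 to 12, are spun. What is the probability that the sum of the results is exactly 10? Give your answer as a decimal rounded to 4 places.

0.0005

There are 12^5 = 248832 equally likely outcomes.
The number of ordered 5-tuples from {1,…,12} summing to 10 is 126.
P(sum = 10) = 126/248832 = 7/13824 ≈ 0.0005.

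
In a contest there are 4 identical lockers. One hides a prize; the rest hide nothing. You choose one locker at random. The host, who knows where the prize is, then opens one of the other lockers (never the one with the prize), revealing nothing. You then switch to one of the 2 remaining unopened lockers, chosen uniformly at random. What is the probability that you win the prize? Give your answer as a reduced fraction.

3/8

Your original locker holds the prize with probability 1/4, so the other 3 collectively hold it with probability 3/4.
The host can always find an empty locker to open, so this doesn't change that 3/4; it is now spread over the 2 remaining unopened lockers.
P(win by switching) = (3/4) · (1/2) = 3/8.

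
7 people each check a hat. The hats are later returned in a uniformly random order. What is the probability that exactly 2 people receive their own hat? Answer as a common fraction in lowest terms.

11/60

Choose which 2 of the 7 are fixed: C(7,2) = 21 ways.
The remaining 5 must have no fixed point: D(5) = 44.
P = 21·44/5040 = 11/60.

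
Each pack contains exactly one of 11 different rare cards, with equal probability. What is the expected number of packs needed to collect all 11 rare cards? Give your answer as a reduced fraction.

After i distinct types are collected, each trial gives a new one with probability (11−i)/11, so the expected wait for the next new type is 11/(11−i).
E = 11/11 + 11/10 + 11/9 + 11/8 + 11/7 + 11/6 + 11/5 + 11/4 + 11/3 + 11/2 + 11/1 = 83711/2520.

83711/2520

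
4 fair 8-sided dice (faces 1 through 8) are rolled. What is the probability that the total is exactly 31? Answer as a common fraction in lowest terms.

1/1024

There are 8^4 = 4096 equally likely outcomes.
The number of ordered 4-tuples from {1,…,8} summing to 31 is 4.
P(sum = 31) = 4/4096 = 1/1024.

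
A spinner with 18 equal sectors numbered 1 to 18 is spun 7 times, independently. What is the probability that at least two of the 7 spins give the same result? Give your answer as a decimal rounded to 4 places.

P(all 7 different) = 18/18 · 17/18 · ··· · 12/18 ≈ 0.2620.
P(at least two equal) = 1 − 0.2620 = 0.7380.

0.7380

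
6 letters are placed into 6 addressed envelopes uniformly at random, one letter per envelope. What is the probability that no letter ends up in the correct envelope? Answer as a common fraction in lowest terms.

53/144

This is the derangement probability: permutations of 6 with no fixed point.
D(6) = 6! · (1 − 1/1! + 1/2! − ··· + (−1)^6/6!) = 265.
P = 265/720 = 53/144.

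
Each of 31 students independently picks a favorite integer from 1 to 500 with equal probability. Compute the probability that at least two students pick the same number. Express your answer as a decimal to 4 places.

It's easier to compute the probability that all 31 are distinct.
P(all distinct) = 500/500 · 499/500 · ··· · 470/500 ≈ 0.3869.
So the probability of at least one match is 1 − 0.3869 = 0.6131.

0.6131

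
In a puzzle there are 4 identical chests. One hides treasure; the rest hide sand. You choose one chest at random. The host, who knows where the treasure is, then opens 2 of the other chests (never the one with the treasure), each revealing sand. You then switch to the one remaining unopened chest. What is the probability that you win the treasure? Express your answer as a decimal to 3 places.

Your original chest holds the treasure with probability 1/4, so the other 3 collectively hold it with probability 3/4.
The host can always find 2 empty chests to open, so the reveals don't change that 3/4; it is now spread over the 1 remaining unopened chest.
P(win by switching) = (3/4) · (1/1) = 3/4 ≈ 0.750.

0.750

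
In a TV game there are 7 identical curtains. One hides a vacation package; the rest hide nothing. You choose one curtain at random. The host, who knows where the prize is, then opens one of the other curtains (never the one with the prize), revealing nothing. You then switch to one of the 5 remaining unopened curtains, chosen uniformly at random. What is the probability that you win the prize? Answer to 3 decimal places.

0.171

Your original curtain holds the prize with probability 1/7, so the other 6 collectively hold it with probability 6/7.
The host can always find an empty curtain to open, so this doesn't change that 6/7; it is now spread over the 5 remaining unopened curtains.
P(win by switching) = (6/7) · (1/5) = 6/35 ≈ 0.171.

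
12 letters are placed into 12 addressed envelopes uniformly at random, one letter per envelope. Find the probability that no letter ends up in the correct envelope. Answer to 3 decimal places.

0.368

This is the derangement probability: permutations of 12 with no fixed point.
D(12) = 12! · (1 − 1/1! + 1/2! − ··· + (−1)^12/12!) = 176214841.
P = 176214841/479001600 = 16019531/43545600 ≈ 0.368.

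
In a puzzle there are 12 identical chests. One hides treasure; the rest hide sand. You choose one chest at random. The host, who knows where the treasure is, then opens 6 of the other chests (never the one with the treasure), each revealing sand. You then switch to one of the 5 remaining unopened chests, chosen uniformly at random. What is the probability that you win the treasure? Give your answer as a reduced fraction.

11/60

Your original chest holds the treasure with probability 1/12, so the other 11 collectively hold it with probability 11/12.
The host can always find 6 empty chests to open, so the reveals don't change that 11/12; it is now spread over the 5 remaining unopened chests.
P(win by switching) = (11/12) · (1/5) = 11/60.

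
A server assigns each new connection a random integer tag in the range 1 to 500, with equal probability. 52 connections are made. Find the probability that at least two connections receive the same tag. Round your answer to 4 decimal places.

It's easier to compute the probability that all 52 are distinct.
P(all distinct) = 500/500 · 499/500 · ··· · 449/500 ≈ 0.0641.
So the probability of at least one match is 1 − 0.0641 = 0.9359.

0.9359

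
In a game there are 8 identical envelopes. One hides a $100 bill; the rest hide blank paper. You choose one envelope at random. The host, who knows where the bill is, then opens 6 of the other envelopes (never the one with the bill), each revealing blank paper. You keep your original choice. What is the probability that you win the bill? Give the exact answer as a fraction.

1/8

The host can always open 6 empty envelopes regardless of your choice, so the reveals give no information about your original envelope.
P(win by staying) = 1/8.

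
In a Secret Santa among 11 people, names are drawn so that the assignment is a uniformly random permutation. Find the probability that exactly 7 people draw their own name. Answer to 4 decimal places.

0.0001

Choose which 7 of the 11 are fixed: C(11,7) = 330 ways.
The remaining 4 must have no fixed point: D(4) = 9.
P = 330·9/39916800 = 1/13440 ≈ 0.0001.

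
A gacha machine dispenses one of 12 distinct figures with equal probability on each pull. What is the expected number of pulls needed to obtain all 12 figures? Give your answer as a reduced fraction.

After i distinct types are collected, each trial gives a new one with probability (12−i)/12, so the expected wait for the next new type is 12/(12−i).
E = 12/12 + 12/11 + 12/10 + 12/9 + 12/8 + 12/7 + 12/6 + 12/5 + 12/4 + 12/3 + 12/2 + 12/1 = 86021/2310.

86021/2310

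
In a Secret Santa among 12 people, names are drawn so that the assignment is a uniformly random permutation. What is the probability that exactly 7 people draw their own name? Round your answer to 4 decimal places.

0.0001

Choose which 7 of the 12 are fixed: C(12,7) = 792 ways.
The remaining 5 must have no fixed point: D(5) = 44.
P = 792·44/479001600 = 11/151200 ≈ 0.0001.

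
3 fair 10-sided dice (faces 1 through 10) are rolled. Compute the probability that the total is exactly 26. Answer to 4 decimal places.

There are 10^3 = 1000 equally likely outcomes.
The number of ordered 3-tuples from {1,…,10} summing to 26 is 15.
P(sum = 26) = 15/1000 = 3/200 ≈ 0.0150.

0.0150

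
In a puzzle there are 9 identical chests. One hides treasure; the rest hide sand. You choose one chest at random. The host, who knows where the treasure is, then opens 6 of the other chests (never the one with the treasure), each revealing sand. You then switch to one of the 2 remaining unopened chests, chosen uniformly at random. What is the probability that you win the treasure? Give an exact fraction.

4/9

Your original chest holds the treasure with probability 1/9, so the other 8 collectively hold it with probability 8/9.
The host can always find 6 empty chests to open, so the reveals don't change that 8/9; it is now spread over the 2 remaining unopened chests.
P(win by switching) = (8/9) · (1/2) = 4/9.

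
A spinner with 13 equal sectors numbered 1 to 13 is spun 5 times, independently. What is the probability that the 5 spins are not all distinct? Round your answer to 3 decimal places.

0.584

P(all 5 different) = 13/13 · 12/13 · ··· · 9/13 ≈ 0.416.
P(at least two equal) = 1 − 0.416 = 0.584.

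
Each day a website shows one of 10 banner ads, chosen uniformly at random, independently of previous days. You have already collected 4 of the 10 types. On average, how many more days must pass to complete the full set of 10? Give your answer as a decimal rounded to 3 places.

24.500

Starting from 4 distinct types, each trial gives a new one with probability (10−i)/10 when i types are held, so the wait for the next new type is 10/(10−i).
E = 10/6 + 10/5 + 10/4 + 10/3 + 10/2 + 10/1 = 49/2 ≈ 24.500.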